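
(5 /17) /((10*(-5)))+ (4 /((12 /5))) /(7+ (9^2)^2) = -9427 /1674840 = -0.01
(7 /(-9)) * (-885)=2065 /3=688.33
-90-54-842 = -986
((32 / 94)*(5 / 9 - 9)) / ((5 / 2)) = -2432 / 2115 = -1.15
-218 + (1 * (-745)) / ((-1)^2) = -963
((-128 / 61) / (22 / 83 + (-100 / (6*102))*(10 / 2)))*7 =11378304 / 427549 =26.61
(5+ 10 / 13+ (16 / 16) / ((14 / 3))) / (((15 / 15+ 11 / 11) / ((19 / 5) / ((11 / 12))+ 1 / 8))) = 186021 / 14560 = 12.78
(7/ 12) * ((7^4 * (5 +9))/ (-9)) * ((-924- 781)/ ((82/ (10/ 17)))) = 1002957725/ 37638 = 26647.48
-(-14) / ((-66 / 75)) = -175 / 11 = -15.91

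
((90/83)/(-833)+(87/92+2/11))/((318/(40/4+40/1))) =1969912975/11125018212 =0.18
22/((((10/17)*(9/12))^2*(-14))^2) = 7349848/2480625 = 2.96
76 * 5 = 380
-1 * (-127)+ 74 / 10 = 672 / 5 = 134.40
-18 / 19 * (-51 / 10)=4.83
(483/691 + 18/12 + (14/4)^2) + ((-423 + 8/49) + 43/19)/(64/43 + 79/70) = -146.26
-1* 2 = -2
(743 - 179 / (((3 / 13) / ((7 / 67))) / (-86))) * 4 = 30849.69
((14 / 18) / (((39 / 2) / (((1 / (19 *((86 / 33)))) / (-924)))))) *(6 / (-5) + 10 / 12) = 11 / 34412040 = 0.00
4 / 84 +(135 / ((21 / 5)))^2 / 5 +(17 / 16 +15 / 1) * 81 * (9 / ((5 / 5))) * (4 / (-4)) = -27054779 / 2352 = -11502.88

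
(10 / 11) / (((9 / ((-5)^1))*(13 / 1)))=-50 / 1287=-0.04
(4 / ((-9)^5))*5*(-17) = 340 / 59049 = 0.01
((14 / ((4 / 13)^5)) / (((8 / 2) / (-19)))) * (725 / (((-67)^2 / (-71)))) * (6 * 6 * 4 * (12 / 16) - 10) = 124554905859475 / 4596736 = 27096380.10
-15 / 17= -0.88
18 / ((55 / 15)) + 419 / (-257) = 3.28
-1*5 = -5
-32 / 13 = -2.46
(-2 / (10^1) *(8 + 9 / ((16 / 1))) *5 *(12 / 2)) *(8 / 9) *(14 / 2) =-959 / 3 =-319.67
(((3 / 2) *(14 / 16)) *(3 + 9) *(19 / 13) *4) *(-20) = -23940 / 13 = -1841.54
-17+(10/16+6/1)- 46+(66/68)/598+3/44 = -25185539/447304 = -56.31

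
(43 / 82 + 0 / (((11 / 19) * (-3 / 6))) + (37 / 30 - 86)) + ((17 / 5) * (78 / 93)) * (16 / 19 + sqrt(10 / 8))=-5929129 / 72447 + 221 * sqrt(5) / 155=-78.65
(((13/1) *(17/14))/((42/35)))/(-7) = -1105/588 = -1.88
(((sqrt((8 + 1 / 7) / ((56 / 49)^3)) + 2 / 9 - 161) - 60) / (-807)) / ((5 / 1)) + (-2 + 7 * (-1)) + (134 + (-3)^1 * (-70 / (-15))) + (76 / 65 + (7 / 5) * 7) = 11521379 / 94419 - 7 * sqrt(114) / 129120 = 122.02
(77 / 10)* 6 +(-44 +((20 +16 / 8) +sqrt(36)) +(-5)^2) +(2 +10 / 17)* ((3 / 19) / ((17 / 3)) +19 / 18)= 58.00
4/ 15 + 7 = 109/ 15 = 7.27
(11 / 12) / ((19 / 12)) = 11 / 19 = 0.58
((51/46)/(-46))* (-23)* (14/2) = 3.88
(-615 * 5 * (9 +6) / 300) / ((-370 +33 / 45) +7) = 9225 / 21736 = 0.42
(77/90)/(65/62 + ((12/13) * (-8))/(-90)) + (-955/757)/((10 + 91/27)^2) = 3032756458712/4044871529997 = 0.75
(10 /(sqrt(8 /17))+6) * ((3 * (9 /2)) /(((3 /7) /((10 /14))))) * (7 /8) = 945 /8+1575 * sqrt(34) /32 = 405.12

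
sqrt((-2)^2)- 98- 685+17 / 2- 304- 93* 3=-2711 / 2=-1355.50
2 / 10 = 1 / 5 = 0.20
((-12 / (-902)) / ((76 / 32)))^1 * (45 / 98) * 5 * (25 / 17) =135000 / 7137977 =0.02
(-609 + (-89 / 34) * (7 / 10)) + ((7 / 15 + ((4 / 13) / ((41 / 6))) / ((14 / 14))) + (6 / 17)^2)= -5639566513 / 9242220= -610.20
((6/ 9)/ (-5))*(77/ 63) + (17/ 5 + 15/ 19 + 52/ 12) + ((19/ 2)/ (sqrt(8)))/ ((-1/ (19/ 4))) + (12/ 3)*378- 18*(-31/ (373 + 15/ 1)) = 757261897/ 497610- 361*sqrt(2)/ 32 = 1505.84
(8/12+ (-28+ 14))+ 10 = -10/3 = -3.33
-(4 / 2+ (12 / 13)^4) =-77858 / 28561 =-2.73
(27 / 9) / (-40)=-3 / 40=-0.08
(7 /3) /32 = 7 /96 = 0.07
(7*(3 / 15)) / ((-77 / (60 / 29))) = -12 / 319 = -0.04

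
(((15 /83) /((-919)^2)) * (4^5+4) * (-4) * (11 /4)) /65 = -33924 /911281319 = -0.00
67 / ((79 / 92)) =6164 / 79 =78.03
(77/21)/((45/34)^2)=12716/6075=2.09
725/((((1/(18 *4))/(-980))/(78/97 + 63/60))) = -94849552.58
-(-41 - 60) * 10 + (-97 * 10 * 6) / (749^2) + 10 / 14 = 567005905 / 561001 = 1010.70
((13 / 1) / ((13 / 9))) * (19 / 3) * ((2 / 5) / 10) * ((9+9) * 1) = 1026 / 25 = 41.04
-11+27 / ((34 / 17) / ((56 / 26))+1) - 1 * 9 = -6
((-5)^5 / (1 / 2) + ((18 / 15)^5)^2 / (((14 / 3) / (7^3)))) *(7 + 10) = -962045169338 / 9765625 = -98513.43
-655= -655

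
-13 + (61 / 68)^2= -56391 / 4624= -12.20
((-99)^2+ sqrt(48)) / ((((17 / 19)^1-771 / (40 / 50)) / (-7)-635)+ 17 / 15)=-78211980 / 3960601-31920 * sqrt(3) / 3960601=-19.76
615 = 615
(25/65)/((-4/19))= -95/52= -1.83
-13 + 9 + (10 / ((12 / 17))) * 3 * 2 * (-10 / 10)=-89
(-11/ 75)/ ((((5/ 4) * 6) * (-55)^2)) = -2/ 309375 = -0.00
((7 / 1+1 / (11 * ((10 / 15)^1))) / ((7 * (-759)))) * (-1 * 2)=157 / 58443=0.00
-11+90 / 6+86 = 90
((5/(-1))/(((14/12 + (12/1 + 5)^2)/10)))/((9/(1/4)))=-25/5223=-0.00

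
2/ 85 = 0.02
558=558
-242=-242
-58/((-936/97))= 2813/468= 6.01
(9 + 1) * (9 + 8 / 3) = 350 / 3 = 116.67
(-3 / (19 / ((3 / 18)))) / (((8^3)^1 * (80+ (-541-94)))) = 1 / 10798080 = 0.00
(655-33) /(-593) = -622 /593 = -1.05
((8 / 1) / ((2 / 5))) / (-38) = -10 / 19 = -0.53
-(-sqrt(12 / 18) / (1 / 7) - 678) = 7 * sqrt(6) / 3 +678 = 683.72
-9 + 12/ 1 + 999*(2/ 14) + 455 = 600.71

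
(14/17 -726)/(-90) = 6164/765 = 8.06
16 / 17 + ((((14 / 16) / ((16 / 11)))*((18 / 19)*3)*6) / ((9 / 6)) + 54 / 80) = 218477 / 25840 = 8.45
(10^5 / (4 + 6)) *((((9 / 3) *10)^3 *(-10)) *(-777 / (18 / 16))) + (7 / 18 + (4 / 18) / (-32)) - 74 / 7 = 1864799999989.81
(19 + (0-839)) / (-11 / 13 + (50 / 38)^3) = -18279235 / 31919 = -572.68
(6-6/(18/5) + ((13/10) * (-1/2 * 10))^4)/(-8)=-85891/384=-223.67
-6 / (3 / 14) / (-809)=28 / 809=0.03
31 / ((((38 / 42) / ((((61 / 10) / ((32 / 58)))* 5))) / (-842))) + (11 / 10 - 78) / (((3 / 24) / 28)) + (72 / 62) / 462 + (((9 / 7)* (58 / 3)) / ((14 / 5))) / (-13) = -532255925435099 / 330169840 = -1612067.07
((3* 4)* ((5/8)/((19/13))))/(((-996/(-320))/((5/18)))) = 6500/14193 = 0.46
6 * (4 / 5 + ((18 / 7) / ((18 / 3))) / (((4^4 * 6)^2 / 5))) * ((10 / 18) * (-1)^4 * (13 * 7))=242.67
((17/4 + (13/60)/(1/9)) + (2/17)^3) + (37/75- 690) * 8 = -5509.85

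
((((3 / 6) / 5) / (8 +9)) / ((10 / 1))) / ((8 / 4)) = 1 / 3400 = 0.00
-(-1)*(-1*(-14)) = 14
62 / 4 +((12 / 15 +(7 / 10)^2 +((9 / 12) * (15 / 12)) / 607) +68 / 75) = 17.70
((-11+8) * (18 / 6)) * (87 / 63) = -87 / 7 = -12.43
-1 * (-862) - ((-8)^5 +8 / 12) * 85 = 2786085.33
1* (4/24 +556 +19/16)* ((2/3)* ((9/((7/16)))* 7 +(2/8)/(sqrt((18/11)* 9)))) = 26753* sqrt(22)/5184 +53506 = 53530.21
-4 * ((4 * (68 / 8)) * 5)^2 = -115600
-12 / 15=-4 / 5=-0.80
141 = 141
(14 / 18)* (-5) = -3.89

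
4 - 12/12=3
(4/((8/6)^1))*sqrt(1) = 3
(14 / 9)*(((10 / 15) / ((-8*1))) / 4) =-7 / 216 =-0.03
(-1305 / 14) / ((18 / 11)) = -1595 / 28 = -56.96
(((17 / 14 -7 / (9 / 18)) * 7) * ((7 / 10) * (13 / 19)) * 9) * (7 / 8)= -1026207 / 3040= -337.57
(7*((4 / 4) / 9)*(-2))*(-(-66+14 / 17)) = -101.39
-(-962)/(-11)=-962/11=-87.45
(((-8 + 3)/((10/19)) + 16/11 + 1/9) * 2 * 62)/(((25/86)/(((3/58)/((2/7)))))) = -14659001/23925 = -612.71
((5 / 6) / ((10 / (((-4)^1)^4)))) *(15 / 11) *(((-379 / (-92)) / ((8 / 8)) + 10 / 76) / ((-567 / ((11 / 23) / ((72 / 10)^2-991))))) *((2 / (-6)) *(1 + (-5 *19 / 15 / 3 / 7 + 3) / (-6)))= -515216000 / 25289120853927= -0.00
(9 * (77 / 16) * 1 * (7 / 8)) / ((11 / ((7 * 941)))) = 2904867 / 128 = 22694.27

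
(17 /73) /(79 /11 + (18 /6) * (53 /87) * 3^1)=0.02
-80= -80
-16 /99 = -0.16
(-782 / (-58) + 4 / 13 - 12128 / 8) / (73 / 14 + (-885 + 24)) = 7928662 / 4516837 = 1.76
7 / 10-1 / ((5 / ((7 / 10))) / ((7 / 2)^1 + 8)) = -91 / 100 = -0.91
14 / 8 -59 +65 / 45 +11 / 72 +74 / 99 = -14495 / 264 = -54.91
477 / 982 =0.49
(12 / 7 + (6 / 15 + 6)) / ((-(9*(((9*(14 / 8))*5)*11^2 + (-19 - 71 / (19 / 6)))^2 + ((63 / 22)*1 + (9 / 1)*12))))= -18044224 / 1801434187887705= -0.00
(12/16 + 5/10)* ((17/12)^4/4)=1.26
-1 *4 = -4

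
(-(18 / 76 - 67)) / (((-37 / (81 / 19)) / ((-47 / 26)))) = 9658359 / 694564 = 13.91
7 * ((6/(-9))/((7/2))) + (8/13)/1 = -28/39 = -0.72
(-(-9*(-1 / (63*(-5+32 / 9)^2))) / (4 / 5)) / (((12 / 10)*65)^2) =-45 / 3198832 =-0.00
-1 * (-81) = 81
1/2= 0.50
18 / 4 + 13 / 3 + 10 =113 / 6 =18.83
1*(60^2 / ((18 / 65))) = 13000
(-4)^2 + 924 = 940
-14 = -14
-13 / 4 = -3.25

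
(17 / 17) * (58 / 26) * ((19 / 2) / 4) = 5.30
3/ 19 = 0.16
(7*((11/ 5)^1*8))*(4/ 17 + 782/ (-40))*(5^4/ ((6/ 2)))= -8427650/ 17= -495744.12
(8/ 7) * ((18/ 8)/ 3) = 6/ 7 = 0.86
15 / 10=3 / 2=1.50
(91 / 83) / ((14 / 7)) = 91 / 166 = 0.55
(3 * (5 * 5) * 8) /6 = 100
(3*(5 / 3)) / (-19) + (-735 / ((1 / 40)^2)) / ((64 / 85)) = -29675630 / 19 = -1561875.26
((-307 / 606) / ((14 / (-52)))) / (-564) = -3991 / 1196244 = -0.00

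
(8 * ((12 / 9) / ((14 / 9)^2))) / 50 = 108 / 1225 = 0.09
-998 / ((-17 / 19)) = 18962 / 17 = 1115.41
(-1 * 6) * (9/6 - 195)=1161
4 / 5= 0.80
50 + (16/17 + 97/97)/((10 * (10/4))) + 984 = 439483/425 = 1034.08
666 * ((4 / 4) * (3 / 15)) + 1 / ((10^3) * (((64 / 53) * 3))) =25574453 / 192000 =133.20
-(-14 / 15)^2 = -196 / 225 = -0.87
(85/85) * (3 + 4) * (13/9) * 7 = 637/9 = 70.78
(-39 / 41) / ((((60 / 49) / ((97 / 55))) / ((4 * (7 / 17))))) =-432523 / 191675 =-2.26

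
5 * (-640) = -3200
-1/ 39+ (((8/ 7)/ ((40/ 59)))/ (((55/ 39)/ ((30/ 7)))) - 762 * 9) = -720274351/ 105105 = -6852.90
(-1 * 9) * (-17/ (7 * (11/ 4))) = 612/ 77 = 7.95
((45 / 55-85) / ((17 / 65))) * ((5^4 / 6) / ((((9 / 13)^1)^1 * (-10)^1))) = 48904375 / 10098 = 4842.98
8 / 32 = 1 / 4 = 0.25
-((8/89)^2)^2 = -4096/62742241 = -0.00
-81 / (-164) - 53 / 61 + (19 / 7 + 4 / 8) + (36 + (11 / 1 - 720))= -46930011 / 70028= -670.16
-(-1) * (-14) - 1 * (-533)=519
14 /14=1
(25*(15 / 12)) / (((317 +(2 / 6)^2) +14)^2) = 405 / 1420864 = 0.00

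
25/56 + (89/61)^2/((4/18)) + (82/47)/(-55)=5383280613/538651960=9.99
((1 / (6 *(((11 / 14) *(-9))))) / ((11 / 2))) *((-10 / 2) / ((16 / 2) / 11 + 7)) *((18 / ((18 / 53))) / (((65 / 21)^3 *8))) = 127253 / 205419500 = 0.00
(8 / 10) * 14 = 56 / 5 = 11.20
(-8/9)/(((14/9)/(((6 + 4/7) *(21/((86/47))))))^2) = -189306882/90601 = -2089.46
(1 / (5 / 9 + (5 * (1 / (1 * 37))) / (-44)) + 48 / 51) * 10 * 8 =6057664 / 27523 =220.09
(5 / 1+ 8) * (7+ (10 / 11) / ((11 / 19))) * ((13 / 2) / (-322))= -175253 / 77924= -2.25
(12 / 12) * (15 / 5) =3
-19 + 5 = -14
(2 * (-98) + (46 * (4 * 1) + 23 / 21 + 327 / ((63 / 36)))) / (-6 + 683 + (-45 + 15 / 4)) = 14780 / 53403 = 0.28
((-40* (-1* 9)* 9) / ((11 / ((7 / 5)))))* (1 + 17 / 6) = 17388 / 11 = 1580.73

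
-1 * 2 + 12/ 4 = 1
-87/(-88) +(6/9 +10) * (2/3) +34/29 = 212963/22968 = 9.27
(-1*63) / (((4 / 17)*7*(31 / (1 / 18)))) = -17 / 248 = -0.07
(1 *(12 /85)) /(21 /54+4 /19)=4104 /17425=0.24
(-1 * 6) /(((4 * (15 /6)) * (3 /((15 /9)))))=-1 /3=-0.33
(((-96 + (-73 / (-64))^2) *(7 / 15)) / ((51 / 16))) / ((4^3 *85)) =-2715209 / 1065369600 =-0.00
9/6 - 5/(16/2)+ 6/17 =167/136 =1.23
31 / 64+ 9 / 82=1559 / 2624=0.59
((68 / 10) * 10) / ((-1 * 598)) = -34 / 299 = -0.11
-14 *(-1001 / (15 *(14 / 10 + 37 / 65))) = 474.43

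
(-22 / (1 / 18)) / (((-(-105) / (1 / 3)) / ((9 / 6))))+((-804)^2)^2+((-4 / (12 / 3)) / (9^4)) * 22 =95953821782000764 / 229635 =417853645054.11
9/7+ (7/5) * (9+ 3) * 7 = 4161/35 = 118.89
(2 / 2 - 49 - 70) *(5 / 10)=-59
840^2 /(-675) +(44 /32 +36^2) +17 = 6457 /24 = 269.04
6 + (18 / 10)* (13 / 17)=7.38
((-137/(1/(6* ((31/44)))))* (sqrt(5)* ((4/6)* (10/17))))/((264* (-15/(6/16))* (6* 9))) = 4247* sqrt(5)/10663488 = 0.00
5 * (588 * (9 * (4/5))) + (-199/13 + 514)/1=281667/13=21666.69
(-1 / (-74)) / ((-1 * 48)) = -1 / 3552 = -0.00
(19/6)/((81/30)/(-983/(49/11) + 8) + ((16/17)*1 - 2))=-52105/17631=-2.96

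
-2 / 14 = -1 / 7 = -0.14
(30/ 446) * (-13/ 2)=-195/ 446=-0.44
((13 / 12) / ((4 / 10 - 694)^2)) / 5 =65 / 144324288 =0.00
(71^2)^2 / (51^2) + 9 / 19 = 482845348 / 49419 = 9770.44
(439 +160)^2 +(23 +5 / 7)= 2511773 / 7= 358824.71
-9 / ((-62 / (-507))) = -73.60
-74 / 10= -37 / 5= -7.40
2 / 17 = 0.12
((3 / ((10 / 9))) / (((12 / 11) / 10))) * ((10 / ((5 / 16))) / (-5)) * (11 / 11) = -158.40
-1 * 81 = -81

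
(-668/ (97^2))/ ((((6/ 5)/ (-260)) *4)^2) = -208.30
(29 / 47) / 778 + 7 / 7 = 36595 / 36566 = 1.00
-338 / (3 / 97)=-32786 / 3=-10928.67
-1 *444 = -444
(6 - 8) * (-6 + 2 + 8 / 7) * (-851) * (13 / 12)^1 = -110630 / 21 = -5268.10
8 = 8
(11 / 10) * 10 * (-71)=-781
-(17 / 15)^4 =-83521 / 50625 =-1.65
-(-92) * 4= 368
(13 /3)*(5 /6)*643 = 41795 /18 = 2321.94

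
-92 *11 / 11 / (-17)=5.41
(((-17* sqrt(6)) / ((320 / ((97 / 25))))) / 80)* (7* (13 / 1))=-150059* sqrt(6) / 640000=-0.57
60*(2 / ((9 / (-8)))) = -320 / 3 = -106.67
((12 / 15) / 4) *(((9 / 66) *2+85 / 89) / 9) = 1202 / 44055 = 0.03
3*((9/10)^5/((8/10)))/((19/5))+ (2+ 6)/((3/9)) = 7473147/304000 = 24.58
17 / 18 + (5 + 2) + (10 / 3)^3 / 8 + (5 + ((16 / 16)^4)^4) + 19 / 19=1057 / 54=19.57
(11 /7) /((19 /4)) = 0.33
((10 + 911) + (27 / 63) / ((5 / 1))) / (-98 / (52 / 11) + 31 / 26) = -209547 / 4445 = -47.14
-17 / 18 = -0.94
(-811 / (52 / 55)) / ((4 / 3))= -133815 / 208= -643.34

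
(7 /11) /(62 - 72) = -7 /110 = -0.06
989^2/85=978121/85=11507.31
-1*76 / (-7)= 76 / 7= 10.86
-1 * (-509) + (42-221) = 330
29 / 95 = 0.31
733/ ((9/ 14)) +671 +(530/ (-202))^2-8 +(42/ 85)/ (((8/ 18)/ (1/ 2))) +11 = 56863295921/ 31215060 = 1821.66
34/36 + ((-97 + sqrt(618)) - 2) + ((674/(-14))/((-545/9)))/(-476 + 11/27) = -86466026513/881791470 + sqrt(618) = -73.20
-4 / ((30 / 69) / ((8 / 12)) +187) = -0.02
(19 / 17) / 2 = 19 / 34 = 0.56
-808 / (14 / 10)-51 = -628.14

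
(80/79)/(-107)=-0.01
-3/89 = -0.03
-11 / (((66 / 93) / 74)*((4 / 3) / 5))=-17205 / 4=-4301.25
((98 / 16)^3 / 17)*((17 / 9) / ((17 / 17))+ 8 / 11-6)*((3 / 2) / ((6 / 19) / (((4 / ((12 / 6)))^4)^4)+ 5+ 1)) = -4792549664 / 419129271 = -11.43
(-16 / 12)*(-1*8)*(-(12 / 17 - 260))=141056 / 51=2765.80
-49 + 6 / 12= -97 / 2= -48.50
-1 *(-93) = 93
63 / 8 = 7.88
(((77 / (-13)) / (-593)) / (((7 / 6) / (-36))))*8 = -19008 / 7709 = -2.47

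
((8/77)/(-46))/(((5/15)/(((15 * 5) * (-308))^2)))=-83160000/23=-3615652.17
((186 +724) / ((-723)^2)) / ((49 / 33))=1430 / 1219701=0.00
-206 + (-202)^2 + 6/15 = 202992/5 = 40598.40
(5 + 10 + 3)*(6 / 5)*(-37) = -3996 / 5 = -799.20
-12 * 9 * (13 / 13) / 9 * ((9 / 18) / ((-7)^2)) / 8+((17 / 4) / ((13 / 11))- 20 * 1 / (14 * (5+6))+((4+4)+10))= 150307 / 7007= 21.45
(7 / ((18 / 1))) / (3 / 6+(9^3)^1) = 7 / 13131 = 0.00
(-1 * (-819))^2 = 670761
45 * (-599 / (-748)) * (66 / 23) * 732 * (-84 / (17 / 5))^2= 5220838476000 / 112999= 46202519.28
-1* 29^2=-841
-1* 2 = -2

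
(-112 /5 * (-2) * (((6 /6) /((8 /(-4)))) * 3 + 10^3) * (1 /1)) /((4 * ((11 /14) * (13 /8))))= 6262592 /715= 8758.87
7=7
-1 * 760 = -760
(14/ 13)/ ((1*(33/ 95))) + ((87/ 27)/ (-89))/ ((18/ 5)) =6371245/ 2061774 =3.09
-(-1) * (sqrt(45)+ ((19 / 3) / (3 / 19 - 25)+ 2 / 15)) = -287 / 2360+ 3 * sqrt(5) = 6.59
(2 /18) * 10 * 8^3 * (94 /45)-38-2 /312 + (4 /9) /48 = 1211317 /1053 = 1150.35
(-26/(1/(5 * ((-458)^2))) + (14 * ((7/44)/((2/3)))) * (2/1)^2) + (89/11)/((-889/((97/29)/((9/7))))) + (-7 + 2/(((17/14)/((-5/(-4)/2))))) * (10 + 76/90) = -845144493539356/30992445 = -27269371.41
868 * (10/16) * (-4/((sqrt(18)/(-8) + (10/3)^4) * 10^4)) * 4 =-22498560/3199940951 - 8542422 * sqrt(2)/399992618875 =-0.01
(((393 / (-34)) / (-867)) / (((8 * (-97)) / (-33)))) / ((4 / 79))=341517 / 30499904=0.01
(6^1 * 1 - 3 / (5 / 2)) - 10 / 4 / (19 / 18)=231 / 95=2.43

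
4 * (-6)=-24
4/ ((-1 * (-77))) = 4/ 77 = 0.05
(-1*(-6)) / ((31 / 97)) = 582 / 31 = 18.77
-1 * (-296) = 296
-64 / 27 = -2.37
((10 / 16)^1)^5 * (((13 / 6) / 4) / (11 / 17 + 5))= 690625 / 75497472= 0.01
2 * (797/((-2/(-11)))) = 8767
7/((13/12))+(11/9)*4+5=1913/117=16.35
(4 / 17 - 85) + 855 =13094 / 17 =770.24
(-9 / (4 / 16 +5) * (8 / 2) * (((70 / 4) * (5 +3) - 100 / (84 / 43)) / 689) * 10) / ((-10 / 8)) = 238720 / 33761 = 7.07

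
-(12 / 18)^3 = -8 / 27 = -0.30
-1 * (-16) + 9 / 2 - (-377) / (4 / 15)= 5737 / 4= 1434.25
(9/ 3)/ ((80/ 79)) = 237/ 80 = 2.96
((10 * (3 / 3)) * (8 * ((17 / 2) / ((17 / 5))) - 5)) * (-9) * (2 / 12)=-225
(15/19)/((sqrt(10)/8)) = 12 *sqrt(10)/19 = 2.00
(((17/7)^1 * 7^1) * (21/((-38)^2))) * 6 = 1071/722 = 1.48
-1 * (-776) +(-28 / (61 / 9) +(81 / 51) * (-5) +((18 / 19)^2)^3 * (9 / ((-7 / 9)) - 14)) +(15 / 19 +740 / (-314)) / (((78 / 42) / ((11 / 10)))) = 1037870793174458883 / 1394027696830678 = 744.51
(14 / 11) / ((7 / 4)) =8 / 11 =0.73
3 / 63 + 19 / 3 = 134 / 21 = 6.38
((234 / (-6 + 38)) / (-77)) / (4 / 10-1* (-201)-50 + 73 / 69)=-3105 / 4984672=-0.00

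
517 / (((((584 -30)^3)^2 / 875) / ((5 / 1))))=2261875 / 28910698749983296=0.00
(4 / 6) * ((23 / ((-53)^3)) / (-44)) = 23 / 9825882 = 0.00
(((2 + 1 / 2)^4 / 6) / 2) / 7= 625 / 1344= 0.47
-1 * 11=-11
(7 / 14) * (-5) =-5 / 2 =-2.50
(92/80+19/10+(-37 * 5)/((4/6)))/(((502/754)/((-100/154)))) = 940615/3514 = 267.68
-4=-4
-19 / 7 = -2.71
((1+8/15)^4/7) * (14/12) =0.92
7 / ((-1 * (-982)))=7 / 982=0.01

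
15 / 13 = 1.15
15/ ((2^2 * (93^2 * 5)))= 1/ 11532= 0.00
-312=-312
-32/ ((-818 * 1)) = 16/ 409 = 0.04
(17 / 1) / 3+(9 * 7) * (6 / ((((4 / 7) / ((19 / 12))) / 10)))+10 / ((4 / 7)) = 10496.92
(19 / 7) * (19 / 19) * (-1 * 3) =-57 / 7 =-8.14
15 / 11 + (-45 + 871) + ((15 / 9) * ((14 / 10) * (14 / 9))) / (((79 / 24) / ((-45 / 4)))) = 708199 / 869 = 814.96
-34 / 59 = -0.58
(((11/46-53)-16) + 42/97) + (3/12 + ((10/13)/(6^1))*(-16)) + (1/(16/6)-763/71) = -3978431185/49421112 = -80.50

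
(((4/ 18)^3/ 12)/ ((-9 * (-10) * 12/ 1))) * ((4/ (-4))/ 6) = -1/ 7085880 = -0.00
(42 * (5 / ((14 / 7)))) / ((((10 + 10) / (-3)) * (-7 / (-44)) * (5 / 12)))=-1188 / 5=-237.60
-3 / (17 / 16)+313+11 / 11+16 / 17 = 5306 / 17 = 312.12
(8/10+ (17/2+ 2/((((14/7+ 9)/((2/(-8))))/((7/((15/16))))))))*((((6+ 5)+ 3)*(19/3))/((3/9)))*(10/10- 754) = -98713531/55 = -1794791.47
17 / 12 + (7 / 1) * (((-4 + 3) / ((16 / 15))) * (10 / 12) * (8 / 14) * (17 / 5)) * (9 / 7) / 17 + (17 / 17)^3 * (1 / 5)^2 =2743 / 4200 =0.65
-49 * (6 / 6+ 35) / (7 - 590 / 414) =-182574 / 577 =-316.42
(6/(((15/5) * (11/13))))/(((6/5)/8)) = 520/33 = 15.76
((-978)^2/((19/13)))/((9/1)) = 1381588/19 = 72715.16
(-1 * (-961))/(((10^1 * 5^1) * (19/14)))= 6727/475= 14.16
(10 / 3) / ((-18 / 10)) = -50 / 27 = -1.85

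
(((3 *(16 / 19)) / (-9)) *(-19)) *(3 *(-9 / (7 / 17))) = -2448 / 7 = -349.71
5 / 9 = 0.56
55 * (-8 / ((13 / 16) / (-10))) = 70400 / 13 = 5415.38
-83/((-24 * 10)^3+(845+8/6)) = 0.00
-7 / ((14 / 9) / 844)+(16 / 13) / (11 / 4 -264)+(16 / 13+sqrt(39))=-51579174 / 13585+sqrt(39)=-3790.53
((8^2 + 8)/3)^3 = 13824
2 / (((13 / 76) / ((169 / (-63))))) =-1976 / 63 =-31.37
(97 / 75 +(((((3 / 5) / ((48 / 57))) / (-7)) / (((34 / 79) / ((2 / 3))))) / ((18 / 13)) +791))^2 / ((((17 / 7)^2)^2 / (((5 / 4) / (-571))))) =-22573669021396642681 / 571589992355328000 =-39.49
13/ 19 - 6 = -101/ 19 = -5.32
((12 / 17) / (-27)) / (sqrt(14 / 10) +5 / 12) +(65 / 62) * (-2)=-2914745 / 1396023 - 64 * sqrt(35) / 15011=-2.11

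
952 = 952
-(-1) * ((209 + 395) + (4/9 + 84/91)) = 70828/117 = 605.37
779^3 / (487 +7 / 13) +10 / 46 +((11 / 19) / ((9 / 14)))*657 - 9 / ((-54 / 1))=4030821140542 / 4154559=970216.37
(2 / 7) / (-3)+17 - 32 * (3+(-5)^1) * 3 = 4387 / 21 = 208.90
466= 466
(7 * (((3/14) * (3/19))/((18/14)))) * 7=1.29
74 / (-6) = -37 / 3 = -12.33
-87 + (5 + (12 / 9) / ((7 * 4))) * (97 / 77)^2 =-9834929 / 124509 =-78.99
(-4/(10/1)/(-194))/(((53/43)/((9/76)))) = 387/1953580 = 0.00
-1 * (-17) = 17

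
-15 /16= -0.94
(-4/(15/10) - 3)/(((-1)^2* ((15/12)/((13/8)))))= -221/30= -7.37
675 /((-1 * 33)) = -225 /11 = -20.45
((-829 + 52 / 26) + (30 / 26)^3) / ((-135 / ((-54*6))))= -21762528 / 10985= -1981.11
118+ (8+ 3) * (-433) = -4645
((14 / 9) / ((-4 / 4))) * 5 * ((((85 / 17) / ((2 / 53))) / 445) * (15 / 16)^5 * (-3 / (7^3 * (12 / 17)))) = 380109375 / 18291359744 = 0.02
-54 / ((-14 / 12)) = 324 / 7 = 46.29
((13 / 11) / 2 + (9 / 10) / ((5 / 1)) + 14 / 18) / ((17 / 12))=15332 / 14025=1.09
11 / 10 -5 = -39 / 10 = -3.90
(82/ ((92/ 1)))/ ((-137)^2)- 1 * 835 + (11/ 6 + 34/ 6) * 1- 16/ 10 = -1789558356/ 2158435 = -829.10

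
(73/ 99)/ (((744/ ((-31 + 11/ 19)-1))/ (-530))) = 3849655/ 233244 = 16.50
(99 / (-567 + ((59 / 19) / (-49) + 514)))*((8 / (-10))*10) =368676 / 24701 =14.93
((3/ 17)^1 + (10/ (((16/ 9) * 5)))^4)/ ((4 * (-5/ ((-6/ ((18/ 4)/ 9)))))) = 74295/ 69632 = 1.07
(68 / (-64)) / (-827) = 17 / 13232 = 0.00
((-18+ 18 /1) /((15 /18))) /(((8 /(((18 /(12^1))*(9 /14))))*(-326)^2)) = 0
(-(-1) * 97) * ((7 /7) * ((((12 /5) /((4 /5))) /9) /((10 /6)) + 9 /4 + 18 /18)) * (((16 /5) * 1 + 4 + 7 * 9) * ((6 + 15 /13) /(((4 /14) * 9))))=13071429 /200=65357.14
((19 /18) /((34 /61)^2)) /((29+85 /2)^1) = 70699 /1487772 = 0.05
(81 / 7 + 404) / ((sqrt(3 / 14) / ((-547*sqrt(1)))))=-1591223*sqrt(42) / 21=-491062.08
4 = 4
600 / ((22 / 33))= 900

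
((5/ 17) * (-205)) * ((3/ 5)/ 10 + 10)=-20623/ 34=-606.56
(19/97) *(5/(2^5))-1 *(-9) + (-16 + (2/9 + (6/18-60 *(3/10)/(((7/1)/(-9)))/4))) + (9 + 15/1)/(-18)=-383567/195552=-1.96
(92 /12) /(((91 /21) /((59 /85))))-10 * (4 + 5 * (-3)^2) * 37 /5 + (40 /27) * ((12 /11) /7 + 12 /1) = -920644363 /255255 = -3606.76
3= 3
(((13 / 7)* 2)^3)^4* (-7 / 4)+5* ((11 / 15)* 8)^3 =-16102288943848661504 / 1334695551525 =-12064390.96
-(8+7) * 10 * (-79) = 11850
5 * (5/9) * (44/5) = 220/9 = 24.44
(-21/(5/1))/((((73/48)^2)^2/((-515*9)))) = 103338934272/28398241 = 3638.92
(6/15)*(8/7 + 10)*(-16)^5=-4673653.03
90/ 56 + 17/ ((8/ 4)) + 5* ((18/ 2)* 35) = 44383/ 28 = 1585.11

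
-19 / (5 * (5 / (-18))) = 342 / 25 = 13.68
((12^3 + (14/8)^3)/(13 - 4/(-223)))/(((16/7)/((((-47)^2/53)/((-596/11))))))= -4207846530965/93900763136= -44.81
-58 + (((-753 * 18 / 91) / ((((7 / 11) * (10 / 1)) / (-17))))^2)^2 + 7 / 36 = 92857902285080931745998211 / 3704590830622500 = 25065629790.34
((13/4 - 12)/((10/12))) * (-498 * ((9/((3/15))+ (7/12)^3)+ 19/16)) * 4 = 46570055/48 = 970209.48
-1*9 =-9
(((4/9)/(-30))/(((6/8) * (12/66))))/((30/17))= -374/6075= -0.06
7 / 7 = 1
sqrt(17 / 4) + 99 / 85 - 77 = -6446 / 85 + sqrt(17) / 2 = -73.77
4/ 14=2/ 7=0.29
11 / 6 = 1.83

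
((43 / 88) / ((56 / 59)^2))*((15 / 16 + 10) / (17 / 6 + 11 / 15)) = 56131125 / 33746944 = 1.66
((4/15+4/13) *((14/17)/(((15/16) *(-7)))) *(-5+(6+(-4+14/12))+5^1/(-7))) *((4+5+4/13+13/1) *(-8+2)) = -3177472/129285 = -24.58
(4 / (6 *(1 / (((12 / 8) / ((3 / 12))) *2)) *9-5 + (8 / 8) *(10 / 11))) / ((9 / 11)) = 968 / 81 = 11.95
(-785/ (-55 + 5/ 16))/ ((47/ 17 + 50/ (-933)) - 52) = -39842832/ 136809925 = -0.29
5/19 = 0.26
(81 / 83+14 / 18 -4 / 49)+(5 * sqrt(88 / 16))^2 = 139.17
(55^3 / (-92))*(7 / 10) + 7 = -231637 / 184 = -1258.90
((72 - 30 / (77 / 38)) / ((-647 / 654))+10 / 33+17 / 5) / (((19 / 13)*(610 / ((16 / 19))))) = -0.05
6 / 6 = 1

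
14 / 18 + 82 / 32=481 / 144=3.34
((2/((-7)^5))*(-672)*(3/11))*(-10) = -5760/26411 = -0.22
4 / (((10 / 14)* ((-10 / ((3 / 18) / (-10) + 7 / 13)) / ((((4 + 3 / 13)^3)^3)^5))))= -47217551586722628497939301150457477067908475259150463898549787700176239013671875 / 10460331703633494863985332768922716638017126572191254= -4513963125119748035007103000.00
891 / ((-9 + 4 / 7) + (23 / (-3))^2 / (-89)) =-4995837 / 50962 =-98.03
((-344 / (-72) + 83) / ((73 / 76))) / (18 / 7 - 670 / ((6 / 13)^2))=-840560 / 28906613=-0.03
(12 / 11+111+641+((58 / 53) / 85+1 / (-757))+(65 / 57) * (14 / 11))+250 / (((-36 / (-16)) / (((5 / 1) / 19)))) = 5027836827071 / 6414746085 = 783.79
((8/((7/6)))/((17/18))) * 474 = 409536/119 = 3441.48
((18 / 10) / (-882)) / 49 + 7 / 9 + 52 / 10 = 1291729 / 216090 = 5.98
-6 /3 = -2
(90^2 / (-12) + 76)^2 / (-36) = -358801 / 36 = -9966.69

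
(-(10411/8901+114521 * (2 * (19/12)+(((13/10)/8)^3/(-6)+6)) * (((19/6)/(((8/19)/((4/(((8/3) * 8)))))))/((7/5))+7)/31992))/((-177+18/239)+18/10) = 255482071982600409439/169540599638340403200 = 1.51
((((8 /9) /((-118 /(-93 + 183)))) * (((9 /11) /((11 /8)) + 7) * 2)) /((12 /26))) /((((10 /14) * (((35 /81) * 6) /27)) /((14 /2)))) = -81287388 /35695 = -2277.28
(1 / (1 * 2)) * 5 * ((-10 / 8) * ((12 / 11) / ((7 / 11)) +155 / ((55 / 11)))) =-5725 / 56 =-102.23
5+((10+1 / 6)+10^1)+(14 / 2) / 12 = 103 / 4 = 25.75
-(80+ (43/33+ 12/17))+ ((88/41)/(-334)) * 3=-315083981/3841167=-82.03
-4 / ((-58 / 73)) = 146 / 29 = 5.03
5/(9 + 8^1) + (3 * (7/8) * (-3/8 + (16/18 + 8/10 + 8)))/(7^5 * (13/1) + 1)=1049160607/3565789440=0.29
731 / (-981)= -731 / 981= -0.75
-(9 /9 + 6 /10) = -1.60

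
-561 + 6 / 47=-26361 / 47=-560.87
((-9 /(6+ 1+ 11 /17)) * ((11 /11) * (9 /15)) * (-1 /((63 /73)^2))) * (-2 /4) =-0.47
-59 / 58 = -1.02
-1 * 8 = -8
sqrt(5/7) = 0.85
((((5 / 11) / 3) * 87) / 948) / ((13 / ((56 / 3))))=2030 / 101673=0.02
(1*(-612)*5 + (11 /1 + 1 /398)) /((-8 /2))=1213501 /1592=762.25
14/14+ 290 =291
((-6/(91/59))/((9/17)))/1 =-2006/273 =-7.35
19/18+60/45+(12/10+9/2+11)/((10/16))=13099/450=29.11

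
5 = 5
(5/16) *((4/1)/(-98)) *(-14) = 5/28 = 0.18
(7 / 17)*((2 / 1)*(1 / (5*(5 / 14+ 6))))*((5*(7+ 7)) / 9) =2744 / 13617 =0.20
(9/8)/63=1/56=0.02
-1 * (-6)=6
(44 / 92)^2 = 121 / 529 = 0.23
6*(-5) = -30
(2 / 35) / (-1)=-0.06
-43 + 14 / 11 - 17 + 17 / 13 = -8211 / 143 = -57.42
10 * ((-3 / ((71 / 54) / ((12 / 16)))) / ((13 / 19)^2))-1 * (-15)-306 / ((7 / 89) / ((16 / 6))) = -10396.41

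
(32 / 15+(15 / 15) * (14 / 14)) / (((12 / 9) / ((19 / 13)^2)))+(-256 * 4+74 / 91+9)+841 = -3978831 / 23660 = -168.17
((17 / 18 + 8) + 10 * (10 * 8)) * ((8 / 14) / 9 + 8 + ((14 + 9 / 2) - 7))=35892865 / 2268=15825.78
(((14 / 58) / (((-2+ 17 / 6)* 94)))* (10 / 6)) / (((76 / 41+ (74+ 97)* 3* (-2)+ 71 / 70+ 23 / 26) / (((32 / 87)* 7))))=-14625520 / 1130671376553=-0.00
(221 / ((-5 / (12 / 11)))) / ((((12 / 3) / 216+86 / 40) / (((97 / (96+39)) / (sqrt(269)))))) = -1028976 * sqrt(269) / 17324945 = -0.97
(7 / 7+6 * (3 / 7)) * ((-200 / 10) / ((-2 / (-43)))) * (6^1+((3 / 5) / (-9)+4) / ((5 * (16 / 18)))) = -296055 / 28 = -10573.39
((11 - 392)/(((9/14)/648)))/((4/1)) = -96012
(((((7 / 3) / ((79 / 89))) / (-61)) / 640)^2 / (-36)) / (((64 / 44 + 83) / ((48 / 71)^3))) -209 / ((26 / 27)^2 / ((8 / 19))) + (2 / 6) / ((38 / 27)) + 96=39792247199195568926191 / 29752685005626031378800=1.34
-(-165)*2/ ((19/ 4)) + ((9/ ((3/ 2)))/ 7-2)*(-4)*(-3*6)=-1704/ 133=-12.81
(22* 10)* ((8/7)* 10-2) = 14520/7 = 2074.29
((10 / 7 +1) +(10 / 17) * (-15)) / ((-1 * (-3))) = -761 / 357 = -2.13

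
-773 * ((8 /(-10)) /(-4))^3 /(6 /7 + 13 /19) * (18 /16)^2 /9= -925281 /1640000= -0.56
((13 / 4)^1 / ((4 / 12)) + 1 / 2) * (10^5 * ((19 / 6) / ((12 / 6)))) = 4868750 / 3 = 1622916.67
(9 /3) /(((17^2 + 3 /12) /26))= 24 /89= 0.27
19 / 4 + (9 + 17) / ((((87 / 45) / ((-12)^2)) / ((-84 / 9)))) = -2096089 / 116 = -18069.73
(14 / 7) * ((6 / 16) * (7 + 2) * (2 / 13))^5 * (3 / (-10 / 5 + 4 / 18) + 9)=129140163 / 233971712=0.55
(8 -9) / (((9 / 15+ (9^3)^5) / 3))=-5 / 343151886824416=-0.00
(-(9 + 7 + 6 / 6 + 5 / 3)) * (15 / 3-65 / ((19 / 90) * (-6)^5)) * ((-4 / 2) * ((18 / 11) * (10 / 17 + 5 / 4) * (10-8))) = 36194375 / 31977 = 1131.89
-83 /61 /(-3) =83 /183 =0.45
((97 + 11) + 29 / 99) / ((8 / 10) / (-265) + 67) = 14205325 / 8788329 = 1.62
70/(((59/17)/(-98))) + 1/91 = -10612361/5369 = -1976.60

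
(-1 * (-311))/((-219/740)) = -230140/219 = -1050.87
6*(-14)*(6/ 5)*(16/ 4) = -2016/ 5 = -403.20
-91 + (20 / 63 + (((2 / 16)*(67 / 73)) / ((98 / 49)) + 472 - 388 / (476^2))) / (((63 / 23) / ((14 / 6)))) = 1251556221649 / 4019231664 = 311.39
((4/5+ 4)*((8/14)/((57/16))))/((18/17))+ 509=509.73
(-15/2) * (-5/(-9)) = -25/6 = -4.17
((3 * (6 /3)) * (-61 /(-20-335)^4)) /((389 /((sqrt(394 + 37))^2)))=-0.00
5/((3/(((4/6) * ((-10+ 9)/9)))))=-10/81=-0.12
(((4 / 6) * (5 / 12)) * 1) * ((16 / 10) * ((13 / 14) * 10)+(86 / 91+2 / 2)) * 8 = 30580 / 819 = 37.34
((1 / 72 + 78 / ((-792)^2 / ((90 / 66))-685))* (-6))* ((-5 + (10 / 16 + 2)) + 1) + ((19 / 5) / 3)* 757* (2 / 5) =704878220447 / 1837234400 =383.66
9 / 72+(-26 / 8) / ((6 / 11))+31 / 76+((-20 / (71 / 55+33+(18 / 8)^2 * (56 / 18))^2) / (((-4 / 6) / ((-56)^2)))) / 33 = -118461674197 / 27633162468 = -4.29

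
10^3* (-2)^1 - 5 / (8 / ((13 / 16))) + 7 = -255169 / 128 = -1993.51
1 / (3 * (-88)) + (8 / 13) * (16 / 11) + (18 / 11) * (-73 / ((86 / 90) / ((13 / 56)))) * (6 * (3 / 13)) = -40588501 / 1033032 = -39.29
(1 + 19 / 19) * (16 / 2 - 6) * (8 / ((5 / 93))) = 2976 / 5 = 595.20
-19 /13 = -1.46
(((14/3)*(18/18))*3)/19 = 14/19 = 0.74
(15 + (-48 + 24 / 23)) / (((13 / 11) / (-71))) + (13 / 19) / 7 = 76350542 / 39767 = 1919.95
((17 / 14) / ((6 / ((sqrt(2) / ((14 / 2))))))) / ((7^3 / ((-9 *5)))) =-255 *sqrt(2) / 67228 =-0.01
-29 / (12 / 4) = -29 / 3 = -9.67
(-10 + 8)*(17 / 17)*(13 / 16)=-13 / 8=-1.62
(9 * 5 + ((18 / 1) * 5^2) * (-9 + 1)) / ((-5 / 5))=3555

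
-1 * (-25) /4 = 25 /4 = 6.25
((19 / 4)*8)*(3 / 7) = 114 / 7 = 16.29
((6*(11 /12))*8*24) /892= 264 /223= 1.18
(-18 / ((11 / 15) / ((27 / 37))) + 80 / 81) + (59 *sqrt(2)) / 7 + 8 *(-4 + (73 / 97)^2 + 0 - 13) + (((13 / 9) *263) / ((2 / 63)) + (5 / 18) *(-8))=59 *sqrt(2) / 7 + 7330256012351 / 620373006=11827.80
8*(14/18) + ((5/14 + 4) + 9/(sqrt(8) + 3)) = 4735/126 - 18*sqrt(2) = 12.12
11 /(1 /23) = 253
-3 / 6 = -1 / 2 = -0.50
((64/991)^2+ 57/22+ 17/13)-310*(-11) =958880507831/280875166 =3413.90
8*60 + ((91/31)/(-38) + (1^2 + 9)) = 577129/1178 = 489.92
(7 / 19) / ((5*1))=7 / 95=0.07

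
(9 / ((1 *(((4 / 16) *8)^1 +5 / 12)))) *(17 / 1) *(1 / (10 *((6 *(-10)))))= -153 / 1450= -0.11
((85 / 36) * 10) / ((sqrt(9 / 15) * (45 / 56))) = 2380 * sqrt(15) / 243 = 37.93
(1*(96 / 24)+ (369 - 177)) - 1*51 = 145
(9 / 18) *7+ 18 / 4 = 8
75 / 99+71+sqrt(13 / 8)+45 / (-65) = sqrt(26) / 4+30487 / 429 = 72.34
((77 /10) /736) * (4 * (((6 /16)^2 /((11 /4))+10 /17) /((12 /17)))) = 13391 /353280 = 0.04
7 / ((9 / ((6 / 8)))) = 7 / 12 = 0.58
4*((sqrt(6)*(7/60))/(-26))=-7*sqrt(6)/390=-0.04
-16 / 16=-1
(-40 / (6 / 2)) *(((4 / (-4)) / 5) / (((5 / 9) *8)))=3 / 5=0.60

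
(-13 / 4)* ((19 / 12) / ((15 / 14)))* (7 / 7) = -1729 / 360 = -4.80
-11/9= -1.22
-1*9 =-9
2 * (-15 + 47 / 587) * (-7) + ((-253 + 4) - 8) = -28247 / 587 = -48.12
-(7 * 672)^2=-22127616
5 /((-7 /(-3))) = 2.14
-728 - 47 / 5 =-3687 / 5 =-737.40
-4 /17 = -0.24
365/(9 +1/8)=40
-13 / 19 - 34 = -659 / 19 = -34.68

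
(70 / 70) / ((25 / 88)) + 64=1688 / 25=67.52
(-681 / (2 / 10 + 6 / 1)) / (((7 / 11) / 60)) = -2247300 / 217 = -10356.22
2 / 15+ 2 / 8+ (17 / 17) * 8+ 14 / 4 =11.88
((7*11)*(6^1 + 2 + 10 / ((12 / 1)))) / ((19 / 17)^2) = 1179409 / 2166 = 544.51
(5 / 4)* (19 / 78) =95 / 312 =0.30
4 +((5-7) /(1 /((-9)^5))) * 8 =944788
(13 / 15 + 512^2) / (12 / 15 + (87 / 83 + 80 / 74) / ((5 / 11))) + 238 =12135831365 / 252639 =48036.25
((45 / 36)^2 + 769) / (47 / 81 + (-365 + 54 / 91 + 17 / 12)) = -90877059 / 42741148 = -2.13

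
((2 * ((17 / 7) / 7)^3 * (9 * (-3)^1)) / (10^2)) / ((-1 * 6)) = 44217 / 11764900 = 0.00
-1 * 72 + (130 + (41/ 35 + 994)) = 36861/ 35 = 1053.17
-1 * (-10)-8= 2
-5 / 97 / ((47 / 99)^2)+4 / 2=379541 / 214273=1.77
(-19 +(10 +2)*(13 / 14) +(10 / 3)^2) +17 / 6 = 767 / 126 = 6.09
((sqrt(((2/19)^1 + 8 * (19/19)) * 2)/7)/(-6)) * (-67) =67 * sqrt(1463)/399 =6.42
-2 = -2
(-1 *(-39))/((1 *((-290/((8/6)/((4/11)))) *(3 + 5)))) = -143/2320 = -0.06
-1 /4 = -0.25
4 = 4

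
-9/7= -1.29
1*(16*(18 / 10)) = 144 / 5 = 28.80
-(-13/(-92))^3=-2197/778688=-0.00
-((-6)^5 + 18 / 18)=7775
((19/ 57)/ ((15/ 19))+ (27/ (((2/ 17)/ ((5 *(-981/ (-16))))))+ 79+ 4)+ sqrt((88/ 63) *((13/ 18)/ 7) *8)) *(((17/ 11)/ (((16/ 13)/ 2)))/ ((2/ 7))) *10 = 1105 *sqrt(286)/ 198+ 14265154631/ 2304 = 6191567.74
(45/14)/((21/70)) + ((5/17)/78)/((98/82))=696355/64974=10.72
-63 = -63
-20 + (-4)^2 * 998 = 15948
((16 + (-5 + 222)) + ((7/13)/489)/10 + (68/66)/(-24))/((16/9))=977399807/7458880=131.04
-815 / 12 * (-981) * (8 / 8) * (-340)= -22652925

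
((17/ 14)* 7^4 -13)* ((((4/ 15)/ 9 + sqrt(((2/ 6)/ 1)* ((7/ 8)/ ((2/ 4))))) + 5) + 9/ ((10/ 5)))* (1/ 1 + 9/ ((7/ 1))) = 7740* sqrt(21)/ 7 + 442556/ 7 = 68289.31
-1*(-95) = 95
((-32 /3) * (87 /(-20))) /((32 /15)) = 21.75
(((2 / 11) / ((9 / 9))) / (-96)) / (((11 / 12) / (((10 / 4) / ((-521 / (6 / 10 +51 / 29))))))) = 0.00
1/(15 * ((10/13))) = 13/150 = 0.09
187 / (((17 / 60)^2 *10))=3960 / 17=232.94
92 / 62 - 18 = -512 / 31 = -16.52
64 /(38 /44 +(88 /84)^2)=620928 /19027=32.63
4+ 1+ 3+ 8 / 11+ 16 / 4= 140 / 11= 12.73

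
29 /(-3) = -29 /3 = -9.67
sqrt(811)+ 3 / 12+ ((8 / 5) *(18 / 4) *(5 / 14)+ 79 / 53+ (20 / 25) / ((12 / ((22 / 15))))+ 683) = sqrt(811)+ 229526123 / 333900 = 715.89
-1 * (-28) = 28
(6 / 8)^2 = 9 / 16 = 0.56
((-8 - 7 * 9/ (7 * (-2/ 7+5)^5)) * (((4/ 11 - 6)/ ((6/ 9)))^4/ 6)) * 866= -13917512595199039/ 2357947691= -5902383.95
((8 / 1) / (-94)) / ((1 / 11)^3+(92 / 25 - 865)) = 66550 / 673519353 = 0.00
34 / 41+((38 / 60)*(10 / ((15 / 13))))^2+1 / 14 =36066091 / 1162350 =31.03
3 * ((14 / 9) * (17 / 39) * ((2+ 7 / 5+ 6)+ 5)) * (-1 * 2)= -3808 / 65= -58.58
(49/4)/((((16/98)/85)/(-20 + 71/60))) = -46082393/384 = -120006.23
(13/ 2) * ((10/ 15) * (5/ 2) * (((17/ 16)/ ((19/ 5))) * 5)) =15.15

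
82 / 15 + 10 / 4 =239 / 30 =7.97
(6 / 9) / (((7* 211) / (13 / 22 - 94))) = -685 / 16247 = -0.04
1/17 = 0.06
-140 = -140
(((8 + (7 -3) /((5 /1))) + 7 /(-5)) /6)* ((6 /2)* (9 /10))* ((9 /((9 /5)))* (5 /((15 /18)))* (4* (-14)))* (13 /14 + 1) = -53946 /5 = -10789.20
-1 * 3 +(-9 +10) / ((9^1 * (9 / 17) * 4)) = -955 / 324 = -2.95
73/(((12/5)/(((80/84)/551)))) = 0.05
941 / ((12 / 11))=10351 / 12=862.58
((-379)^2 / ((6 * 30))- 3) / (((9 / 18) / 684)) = 5437838 / 5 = 1087567.60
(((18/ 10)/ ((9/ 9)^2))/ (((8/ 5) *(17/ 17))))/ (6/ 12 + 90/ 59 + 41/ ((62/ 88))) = 5487/ 293708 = 0.02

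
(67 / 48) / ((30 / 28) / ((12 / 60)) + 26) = 469 / 10536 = 0.04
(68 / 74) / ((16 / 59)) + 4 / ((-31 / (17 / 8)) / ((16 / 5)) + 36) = 1112463 / 316424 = 3.52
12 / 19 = 0.63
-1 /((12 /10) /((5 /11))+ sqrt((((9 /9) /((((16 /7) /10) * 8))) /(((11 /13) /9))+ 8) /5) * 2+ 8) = -1170400 /11237181+ 500 * sqrt(534985) /11237181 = -0.07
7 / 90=0.08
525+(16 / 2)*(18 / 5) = 2769 / 5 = 553.80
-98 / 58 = -49 / 29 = -1.69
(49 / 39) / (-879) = -49 / 34281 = -0.00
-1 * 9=-9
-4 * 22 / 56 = -11 / 7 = -1.57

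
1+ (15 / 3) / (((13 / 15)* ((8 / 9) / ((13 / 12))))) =257 / 32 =8.03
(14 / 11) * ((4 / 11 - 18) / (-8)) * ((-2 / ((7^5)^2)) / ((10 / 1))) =-97 / 48827864470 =-0.00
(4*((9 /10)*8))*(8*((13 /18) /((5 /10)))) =1664 /5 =332.80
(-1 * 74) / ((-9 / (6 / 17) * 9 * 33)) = 148 / 15147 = 0.01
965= 965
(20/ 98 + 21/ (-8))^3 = -854670349/ 60236288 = -14.19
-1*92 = -92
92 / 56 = 23 / 14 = 1.64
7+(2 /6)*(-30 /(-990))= 694 /99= 7.01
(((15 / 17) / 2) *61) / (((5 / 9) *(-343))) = -1647 / 11662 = -0.14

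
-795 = -795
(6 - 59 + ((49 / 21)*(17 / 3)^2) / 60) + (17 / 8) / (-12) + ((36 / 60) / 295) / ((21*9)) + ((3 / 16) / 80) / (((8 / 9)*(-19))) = -1689911486587 / 32543078400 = -51.93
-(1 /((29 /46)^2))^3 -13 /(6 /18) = -32672406415 /594823321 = -54.93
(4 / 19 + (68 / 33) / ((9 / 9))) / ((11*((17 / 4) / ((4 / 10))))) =11392 / 586245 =0.02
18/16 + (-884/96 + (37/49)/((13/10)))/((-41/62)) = 14.17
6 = 6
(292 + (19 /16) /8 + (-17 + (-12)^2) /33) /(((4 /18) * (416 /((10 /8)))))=18754365 /4685824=4.00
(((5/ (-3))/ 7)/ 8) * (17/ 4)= -85/ 672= -0.13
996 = 996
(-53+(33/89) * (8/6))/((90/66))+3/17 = -869846/22695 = -38.33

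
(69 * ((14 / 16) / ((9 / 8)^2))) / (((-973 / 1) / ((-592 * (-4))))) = -435712 / 3753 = -116.10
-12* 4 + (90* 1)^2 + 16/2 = 8060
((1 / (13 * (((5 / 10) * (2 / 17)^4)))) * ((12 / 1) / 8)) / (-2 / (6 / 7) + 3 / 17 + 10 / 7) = -89450991 / 54080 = -1654.05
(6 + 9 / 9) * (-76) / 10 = -266 / 5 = -53.20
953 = 953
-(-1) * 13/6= 13/6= 2.17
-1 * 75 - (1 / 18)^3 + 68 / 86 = -18609955 / 250776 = -74.21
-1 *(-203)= 203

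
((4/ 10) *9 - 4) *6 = -12/ 5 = -2.40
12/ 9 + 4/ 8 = 11/ 6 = 1.83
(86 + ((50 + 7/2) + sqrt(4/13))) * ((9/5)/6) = 3 * sqrt(13)/65 + 837/20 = 42.02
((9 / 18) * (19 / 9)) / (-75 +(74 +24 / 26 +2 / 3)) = 247 / 138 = 1.79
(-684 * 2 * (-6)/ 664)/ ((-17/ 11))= -8.00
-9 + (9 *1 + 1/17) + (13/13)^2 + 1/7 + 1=262/119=2.20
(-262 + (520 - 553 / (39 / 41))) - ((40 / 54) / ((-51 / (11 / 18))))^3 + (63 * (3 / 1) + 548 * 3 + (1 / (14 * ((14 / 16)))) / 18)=1830390596225526854 / 1212463801385109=1509.65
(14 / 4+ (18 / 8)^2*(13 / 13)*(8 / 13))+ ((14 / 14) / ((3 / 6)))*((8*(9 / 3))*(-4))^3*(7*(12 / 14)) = -138018730 / 13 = -10616825.38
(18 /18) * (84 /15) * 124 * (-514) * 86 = -30695257.60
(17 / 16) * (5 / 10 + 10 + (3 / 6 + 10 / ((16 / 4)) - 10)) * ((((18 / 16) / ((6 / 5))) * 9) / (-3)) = -5355 / 512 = -10.46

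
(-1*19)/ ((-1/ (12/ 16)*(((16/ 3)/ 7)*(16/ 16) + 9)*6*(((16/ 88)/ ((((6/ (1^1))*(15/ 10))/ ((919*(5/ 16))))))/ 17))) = 671517/ 941975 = 0.71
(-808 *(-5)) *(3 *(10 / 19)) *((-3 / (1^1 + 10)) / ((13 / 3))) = -1090800 / 2717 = -401.47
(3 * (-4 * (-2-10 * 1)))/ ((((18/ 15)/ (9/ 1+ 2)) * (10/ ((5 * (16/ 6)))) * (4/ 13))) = 5720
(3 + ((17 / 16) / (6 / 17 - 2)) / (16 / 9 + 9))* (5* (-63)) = -5749515 / 6208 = -926.15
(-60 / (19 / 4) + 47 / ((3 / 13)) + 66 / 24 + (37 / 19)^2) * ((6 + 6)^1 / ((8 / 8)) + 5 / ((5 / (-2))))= 4279525 / 2166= 1975.77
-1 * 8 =-8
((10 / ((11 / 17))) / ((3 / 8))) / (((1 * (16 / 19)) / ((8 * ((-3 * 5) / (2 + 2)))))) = -16150 / 11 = -1468.18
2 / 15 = 0.13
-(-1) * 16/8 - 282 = -280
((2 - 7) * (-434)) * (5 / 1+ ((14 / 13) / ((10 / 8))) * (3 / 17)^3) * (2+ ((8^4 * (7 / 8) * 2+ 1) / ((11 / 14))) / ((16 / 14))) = 121860893210301 / 1405118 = 86726448.04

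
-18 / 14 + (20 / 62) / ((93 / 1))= -25877 / 20181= -1.28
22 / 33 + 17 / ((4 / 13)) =671 / 12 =55.92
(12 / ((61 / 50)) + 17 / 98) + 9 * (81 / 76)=4452787 / 227164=19.60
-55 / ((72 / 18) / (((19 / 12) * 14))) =-7315 / 24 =-304.79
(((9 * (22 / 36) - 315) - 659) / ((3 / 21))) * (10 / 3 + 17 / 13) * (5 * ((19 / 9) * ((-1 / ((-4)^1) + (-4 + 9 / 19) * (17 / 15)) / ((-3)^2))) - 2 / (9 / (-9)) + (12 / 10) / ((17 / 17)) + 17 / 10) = -464217397 / 29160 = -15919.66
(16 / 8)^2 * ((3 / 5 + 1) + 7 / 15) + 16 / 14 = 988 / 105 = 9.41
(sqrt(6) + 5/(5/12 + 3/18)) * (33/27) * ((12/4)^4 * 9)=891 * sqrt(6) + 53460/7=9819.64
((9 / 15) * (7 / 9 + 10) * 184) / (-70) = -17.00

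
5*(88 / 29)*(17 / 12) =1870 / 87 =21.49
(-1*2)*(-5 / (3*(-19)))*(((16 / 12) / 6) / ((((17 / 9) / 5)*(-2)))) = 50 / 969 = 0.05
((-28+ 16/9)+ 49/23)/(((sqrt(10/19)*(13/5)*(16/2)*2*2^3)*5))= -4987*sqrt(190)/3444480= -0.02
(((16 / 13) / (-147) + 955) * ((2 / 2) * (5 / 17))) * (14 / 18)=9124945 / 41769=218.46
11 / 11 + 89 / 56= 145 / 56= 2.59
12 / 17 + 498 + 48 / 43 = 365370 / 731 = 499.82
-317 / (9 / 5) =-1585 / 9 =-176.11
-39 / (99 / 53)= -689 / 33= -20.88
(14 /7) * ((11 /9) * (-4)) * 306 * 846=-2531232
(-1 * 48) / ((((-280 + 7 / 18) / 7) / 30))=25920 / 719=36.05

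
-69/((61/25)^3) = -1078125/226981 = -4.75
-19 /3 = -6.33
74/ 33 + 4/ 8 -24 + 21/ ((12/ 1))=-2575/ 132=-19.51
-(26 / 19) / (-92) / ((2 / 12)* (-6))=-13 / 874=-0.01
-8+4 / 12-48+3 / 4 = -659 / 12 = -54.92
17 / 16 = 1.06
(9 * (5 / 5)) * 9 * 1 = 81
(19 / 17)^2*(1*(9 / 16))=3249 / 4624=0.70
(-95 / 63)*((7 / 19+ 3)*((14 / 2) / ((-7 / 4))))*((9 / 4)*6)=1920 / 7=274.29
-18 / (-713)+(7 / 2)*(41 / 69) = 9005 / 4278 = 2.10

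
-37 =-37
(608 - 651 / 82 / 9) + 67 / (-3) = 143857 / 246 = 584.78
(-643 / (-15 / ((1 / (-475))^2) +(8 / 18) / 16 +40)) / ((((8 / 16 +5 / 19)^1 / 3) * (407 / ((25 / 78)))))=10995300 / 18694403056901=0.00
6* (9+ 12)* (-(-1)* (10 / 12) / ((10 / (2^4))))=168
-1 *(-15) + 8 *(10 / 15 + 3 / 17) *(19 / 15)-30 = -4939 / 765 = -6.46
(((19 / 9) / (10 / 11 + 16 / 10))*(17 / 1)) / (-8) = -17765 / 9936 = -1.79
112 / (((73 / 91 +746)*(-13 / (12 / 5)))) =-0.03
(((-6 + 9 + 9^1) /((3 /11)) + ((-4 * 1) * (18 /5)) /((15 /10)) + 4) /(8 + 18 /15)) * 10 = 960 /23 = 41.74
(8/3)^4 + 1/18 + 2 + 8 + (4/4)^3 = 9983/162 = 61.62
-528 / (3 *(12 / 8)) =-352 / 3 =-117.33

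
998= 998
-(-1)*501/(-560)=-501/560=-0.89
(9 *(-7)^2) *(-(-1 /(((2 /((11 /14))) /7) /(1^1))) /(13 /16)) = 19404 /13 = 1492.62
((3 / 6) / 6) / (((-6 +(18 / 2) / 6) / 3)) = -1 / 18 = -0.06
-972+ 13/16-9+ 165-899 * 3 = -56195/16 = -3512.19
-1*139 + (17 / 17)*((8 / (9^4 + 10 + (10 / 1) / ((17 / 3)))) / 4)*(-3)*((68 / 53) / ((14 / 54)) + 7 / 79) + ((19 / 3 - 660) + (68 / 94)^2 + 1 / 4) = -68745486413465153 / 86811042122364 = -791.90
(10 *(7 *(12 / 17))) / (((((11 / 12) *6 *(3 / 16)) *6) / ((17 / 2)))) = 2240 / 33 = 67.88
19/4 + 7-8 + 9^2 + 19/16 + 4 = 1439/16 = 89.94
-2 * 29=-58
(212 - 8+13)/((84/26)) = 403/6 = 67.17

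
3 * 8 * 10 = 240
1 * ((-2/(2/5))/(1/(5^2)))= -125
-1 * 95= -95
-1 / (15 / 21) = -7 / 5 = -1.40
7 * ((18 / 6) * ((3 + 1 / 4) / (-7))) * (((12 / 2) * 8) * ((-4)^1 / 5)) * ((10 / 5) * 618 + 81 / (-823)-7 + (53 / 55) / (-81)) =460096.30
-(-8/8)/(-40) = -1/40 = -0.02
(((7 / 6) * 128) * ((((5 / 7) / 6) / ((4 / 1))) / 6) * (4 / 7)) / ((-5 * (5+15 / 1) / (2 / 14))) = -0.00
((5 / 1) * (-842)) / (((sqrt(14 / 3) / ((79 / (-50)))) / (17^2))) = 9611851 * sqrt(42) / 70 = 889884.49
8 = 8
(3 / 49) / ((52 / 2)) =3 / 1274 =0.00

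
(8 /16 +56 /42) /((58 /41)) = 451 /348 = 1.30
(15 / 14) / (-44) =-15 / 616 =-0.02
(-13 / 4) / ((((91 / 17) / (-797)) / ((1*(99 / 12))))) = 447117 / 112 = 3992.12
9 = 9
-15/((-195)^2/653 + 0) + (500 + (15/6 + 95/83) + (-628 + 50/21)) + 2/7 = -51316243/420810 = -121.95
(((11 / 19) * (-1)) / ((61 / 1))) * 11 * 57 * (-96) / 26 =17424 / 793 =21.97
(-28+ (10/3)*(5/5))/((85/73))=-5402/255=-21.18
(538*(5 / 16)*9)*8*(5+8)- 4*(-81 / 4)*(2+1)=157608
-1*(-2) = 2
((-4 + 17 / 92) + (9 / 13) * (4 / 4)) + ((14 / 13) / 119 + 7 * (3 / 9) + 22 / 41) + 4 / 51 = -137971 / 833612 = -0.17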